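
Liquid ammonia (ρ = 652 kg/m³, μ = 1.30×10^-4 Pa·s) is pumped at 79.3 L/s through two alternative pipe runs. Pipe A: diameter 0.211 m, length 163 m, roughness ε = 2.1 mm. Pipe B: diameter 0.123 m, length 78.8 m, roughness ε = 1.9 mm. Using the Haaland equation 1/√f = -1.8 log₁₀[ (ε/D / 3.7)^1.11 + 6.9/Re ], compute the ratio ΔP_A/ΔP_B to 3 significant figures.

ΔP_A/ΔP_B ≈ 0.119

Pipe A: V = Q/A = 0.0793/0.03497 = 2.268 m/s; Re = 2.4e+06; ε/D = 0.00995; Haaland → f = 0.03794; ΔP_A = f(L/D)(ρV²/2) = 4.915e+04 Pa.
Pipe B: V = Q/A = 0.0793/0.01188 = 6.674 m/s; Re = 4.117e+06; ε/D = 0.0154; Haaland → f = 0.04426; ΔP_B = f(L/D)(ρV²/2) = 4.117e+05 Pa.
ΔP_A/ΔP_B = 4.915e+04/4.117e+05 = 0.119.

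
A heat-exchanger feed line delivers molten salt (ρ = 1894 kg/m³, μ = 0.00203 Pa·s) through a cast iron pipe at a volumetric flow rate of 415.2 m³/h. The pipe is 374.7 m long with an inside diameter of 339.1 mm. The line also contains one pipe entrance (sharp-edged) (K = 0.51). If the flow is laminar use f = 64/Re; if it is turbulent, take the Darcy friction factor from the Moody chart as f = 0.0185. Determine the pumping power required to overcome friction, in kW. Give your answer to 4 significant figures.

Q = 415.2 m³/h = 415.2/3600 = 0.1153 m³/s.
Cross-sectional area A = πD²/4 = π(0.3391)²/4 = 0.09031 m²; mean velocity V = Q/A = 0.1153/0.09031 = 1.277 m/s.
Reynolds number Re = ρVD/μ = 1894 · 1.277 · 0.3391 / 0.00203 = 4.04e+05.
Re > 4000 → turbulent; use the Moody-chart value f = 0.0185.
Total minor-loss coefficient ΣK = 1·0.51 = 0.51.
ΔP = [f·L/D + ΣK]·(ρV²/2) = [0.0185·374.7/0.3391 + 0.51]·(1894·1.277²/2) = [20.44 + 0.51]·1544 = 3.236e+04 Pa.
Pumping power P = QΔP = 0.1153·3.236e+04 = 3732.1 W = 3.732 kW.

P ≈ 3.732 kW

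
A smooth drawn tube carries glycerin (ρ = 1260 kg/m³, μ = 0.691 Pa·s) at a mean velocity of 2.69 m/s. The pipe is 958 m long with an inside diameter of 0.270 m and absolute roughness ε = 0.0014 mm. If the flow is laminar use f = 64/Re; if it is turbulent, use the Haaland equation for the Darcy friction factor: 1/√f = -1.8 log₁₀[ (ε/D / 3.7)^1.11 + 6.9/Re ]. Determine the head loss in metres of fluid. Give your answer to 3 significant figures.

h_f ≈ 63.2 m

Reynolds number Re = ρVD/μ = 1260 · 2.69 · 0.27 / 0.691 = 1324.
Re < 2300 → laminar flow, so f = 64/Re = 64/1324 = 0.04832 (the turbulent correlation is not needed).
Darcy-Weisbach: ΔP = f(L/D)(ρV²/2) = 0.04832·(958/0.27)·(1260·2.69²/2) = 0.04832·3548·4559 = 7.817e+05 Pa.
Head loss h_f = ΔP/(ρg) = 7.817e+05/(1260·9.81) = 63.2 m.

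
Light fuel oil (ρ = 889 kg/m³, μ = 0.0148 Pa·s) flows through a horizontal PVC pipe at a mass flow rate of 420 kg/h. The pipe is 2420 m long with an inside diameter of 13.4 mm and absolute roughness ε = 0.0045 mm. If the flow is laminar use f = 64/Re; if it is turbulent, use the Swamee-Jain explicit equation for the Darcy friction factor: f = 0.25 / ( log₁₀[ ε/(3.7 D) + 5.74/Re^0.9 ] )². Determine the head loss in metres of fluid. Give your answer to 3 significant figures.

ṁ = 420 kg/h = 420/3600 = 0.1167 kg/s.
A = πD²/4 = π(0.0134)²/4 = 0.000141 m²; mean velocity V = ṁ/(ρA) = 0.1167/(889 · 0.000141) = 0.9306 m/s.
Reynolds number Re = ρVD/μ = 889 · 0.9306 · 0.0134 / 0.0148 = 749.
Re < 2300 → laminar flow, so f = 64/Re = 64/749 = 0.08545 (the turbulent correlation is not needed).
Darcy-Weisbach: ΔP = f(L/D)(ρV²/2) = 0.08545·(2420/0.0134)·(889·0.9306²/2) = 0.08545·1.806e+05·384.9 = 5.94e+06 Pa.
Head loss h_f = ΔP/(ρg) = 5.94e+06/(889·9.81) = 681 m.

h_f ≈ 681 m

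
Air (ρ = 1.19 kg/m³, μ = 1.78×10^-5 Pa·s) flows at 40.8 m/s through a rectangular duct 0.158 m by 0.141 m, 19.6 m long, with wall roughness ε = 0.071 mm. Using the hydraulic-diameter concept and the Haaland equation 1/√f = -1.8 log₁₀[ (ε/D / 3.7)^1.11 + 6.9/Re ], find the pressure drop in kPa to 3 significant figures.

ΔP ≈ 2.29 kPa

Hydraulic diameter D_h = 4A/P = 4·(0.158·0.141)/(2·(0.158+0.141)) = 0.08911/0.598 = 0.149 m.
Re = ρVD_h/μ = 1.19·40.8·0.149/1.78e-05 = 4.065e+05.
ε/D_h = 7.1e-05/0.149 = 0.000476; Haaland gives 1/√f = -1.8 log₁₀[4.81e-05+1.7e-05] = 7.536, so f = 0.01761.
ΔP = f(L/D_h)(ρV²/2) = 0.01761·19.6/0.149·990.5 = 2294 Pa.
ΔP = 2.29 kPa.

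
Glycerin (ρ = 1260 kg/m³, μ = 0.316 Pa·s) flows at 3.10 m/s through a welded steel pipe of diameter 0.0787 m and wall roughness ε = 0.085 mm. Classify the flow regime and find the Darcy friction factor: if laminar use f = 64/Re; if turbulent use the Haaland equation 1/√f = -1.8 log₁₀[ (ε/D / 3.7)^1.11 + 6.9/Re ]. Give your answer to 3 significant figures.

Re = ρVD/μ = 1260·3.1·0.0787/0.316 = 972.8.
Re < 2300 → laminar, so f = 64/Re = 0.06579 (roughness is irrelevant in laminar flow).

f ≈ 0.0658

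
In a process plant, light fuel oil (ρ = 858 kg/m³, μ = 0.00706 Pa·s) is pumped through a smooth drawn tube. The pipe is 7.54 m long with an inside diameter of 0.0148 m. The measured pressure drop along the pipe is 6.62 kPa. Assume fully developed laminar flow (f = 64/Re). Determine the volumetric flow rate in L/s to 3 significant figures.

Q ≈ 0.146 L/s

For laminar flow, f = 64/Re with Re = ρVD/μ, so Darcy-Weisbach reduces to ΔP = 32μLV/D². Solving for V: V = ΔP·D²/(32μL) = 6620·(0.0148)²/(32·0.00706·7.54) = 0.8512 m/s.
Check: Re = ρVD/μ = 858·0.8512·0.0148/0.00706 = 1531 < 2300, so the laminar assumption holds.
Q = V·A = 0.8512·(π/4·0.0148²) = 0.0001464 m³/s = 0.146 L/s.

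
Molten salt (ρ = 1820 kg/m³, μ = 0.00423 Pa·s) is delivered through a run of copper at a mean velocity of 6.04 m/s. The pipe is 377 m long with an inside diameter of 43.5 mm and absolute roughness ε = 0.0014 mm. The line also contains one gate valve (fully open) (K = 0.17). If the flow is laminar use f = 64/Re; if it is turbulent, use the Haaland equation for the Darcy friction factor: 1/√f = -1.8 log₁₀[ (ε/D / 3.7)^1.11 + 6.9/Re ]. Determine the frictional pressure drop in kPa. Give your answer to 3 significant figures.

Reynolds number Re = ρVD/μ = 1820 · 6.04 · 0.0435 / 0.00423 = 1.13e+05.
Re > 4000 → turbulent. Relative roughness ε/D = 1.4e-06/0.0435 = 3.22e-05. Haaland: 1/√f = -1.8 log₁₀[(3.22e-05/3.7)^1.11 + 6.9/1.13e+05] = -1.8 log₁₀[2.41e-06 + 6.1e-05] = 7.556, so f = 0.01752.
Total minor-loss coefficient ΣK = 1·0.17 = 0.17.
ΔP = [f·L/D + ΣK]·(ρV²/2) = [0.01752·377/0.0435 + 0.17]·(1820·6.04²/2) = [151.8 + 0.17]·3.32e+04 = 5.046e+06 Pa.
ΔP = 5.046e+06 Pa = 5050 kPa.

ΔP ≈ 5050 kPa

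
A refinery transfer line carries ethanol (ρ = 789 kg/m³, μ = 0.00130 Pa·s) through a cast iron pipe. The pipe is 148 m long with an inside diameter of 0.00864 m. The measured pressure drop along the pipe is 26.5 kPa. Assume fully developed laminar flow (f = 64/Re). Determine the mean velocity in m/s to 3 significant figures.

V ≈ 0.321 m/s

For laminar flow, f = 64/Re with Re = ρVD/μ, so Darcy-Weisbach reduces to ΔP = 32μLV/D². Solving for V: V = ΔP·D²/(32μL) = 2.65e+04·(0.00864)²/(32·0.0013·148) = 0.3213 m/s.
Check: Re = ρVD/μ = 789·0.3213·0.00864/0.0013 = 1685 < 2300, so the laminar assumption holds.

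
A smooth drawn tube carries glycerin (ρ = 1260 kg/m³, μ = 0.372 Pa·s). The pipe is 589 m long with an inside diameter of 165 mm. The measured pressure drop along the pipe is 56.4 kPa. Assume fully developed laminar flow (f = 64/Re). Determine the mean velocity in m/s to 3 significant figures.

For laminar flow, f = 64/Re with Re = ρVD/μ, so Darcy-Weisbach reduces to ΔP = 32μLV/D². Solving for V: V = ΔP·D²/(32μL) = 5.64e+04·(0.165)²/(32·0.372·589) = 0.219 m/s.
Check: Re = ρVD/μ = 1260·0.219·0.165/0.372 = 122.4 < 2300, so the laminar assumption holds.

V ≈ 0.219 m/s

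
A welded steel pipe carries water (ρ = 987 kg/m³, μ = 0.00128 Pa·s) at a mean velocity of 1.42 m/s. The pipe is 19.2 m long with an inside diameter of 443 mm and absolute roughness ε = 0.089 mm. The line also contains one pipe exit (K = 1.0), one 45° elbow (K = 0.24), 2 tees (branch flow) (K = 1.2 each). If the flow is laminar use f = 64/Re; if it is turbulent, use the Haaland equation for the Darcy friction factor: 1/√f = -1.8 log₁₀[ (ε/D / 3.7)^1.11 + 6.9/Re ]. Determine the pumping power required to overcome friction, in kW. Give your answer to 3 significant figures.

Reynolds number Re = ρVD/μ = 987 · 1.42 · 0.443 / 0.00128 = 4.851e+05.
Re > 4000 → turbulent. Relative roughness ε/D = 8.9e-05/0.443 = 0.000201. Haaland: 1/√f = -1.8 log₁₀[(0.000201/3.7)^1.11 + 6.9/4.851e+05] = -1.8 log₁₀[1.84e-05 + 1.42e-05] = 8.075, so f = 0.01534.
Total minor-loss coefficient ΣK = 1·1 + 1·0.24 + 2·1.2 = 3.64.
ΔP = [f·L/D + ΣK]·(ρV²/2) = [0.01534·19.2/0.443 + 3.64]·(987·1.42²/2) = [0.6647 + 3.64]·995.1 = 4284 Pa.
Q = V·A = 1.42·0.1541 = 0.2189 m³/s.
Pumping power P = QΔP = 0.2189·4284 = 937.5 W = 0.938 kW.

P ≈ 0.938 kW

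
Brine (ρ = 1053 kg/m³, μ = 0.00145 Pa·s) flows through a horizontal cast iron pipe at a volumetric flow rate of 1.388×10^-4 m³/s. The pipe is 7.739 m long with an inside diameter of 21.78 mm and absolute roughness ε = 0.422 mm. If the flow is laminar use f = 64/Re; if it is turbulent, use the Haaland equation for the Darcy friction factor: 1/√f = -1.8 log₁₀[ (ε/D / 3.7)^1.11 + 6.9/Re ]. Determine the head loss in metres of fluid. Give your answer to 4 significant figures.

Cross-sectional area A = πD²/4 = π(0.02178)²/4 = 0.0003726 m²; mean velocity V = Q/A = 0.0001388/0.0003726 = 0.3725 m/s.
Reynolds number Re = ρVD/μ = 1053 · 0.3725 · 0.02178 / 0.00145 = 5893.
Re > 4000 → turbulent. Relative roughness ε/D = 0.000422/0.02178 = 0.0194. Haaland: 1/√f = -1.8 log₁₀[(0.0194/3.7)^1.11 + 6.9/5893] = -1.8 log₁₀[0.00294 + 0.00117] = 4.295, so f = 0.05421.
Darcy-Weisbach: ΔP = f(L/D)(ρV²/2) = 0.05421·(7.739/0.02178)·(1053·0.3725²/2) = 0.05421·355.3·73.07 = 1407 Pa.
Head loss h_f = ΔP/(ρg) = 1407/(1053·9.81) = 0.1363 m.

h_f ≈ 0.1363 m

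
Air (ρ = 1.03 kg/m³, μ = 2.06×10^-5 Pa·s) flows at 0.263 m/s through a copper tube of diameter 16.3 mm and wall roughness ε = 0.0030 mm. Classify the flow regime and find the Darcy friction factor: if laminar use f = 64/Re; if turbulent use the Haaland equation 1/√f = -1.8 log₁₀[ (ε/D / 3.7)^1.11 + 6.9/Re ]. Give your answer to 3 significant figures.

f ≈ 0.299

Re = ρVD/μ = 1.03·0.263·0.0163/2.06e-05 = 214.3.
Re < 2300 → laminar, so f = 64/Re = 0.2986 (roughness is irrelevant in laminar flow).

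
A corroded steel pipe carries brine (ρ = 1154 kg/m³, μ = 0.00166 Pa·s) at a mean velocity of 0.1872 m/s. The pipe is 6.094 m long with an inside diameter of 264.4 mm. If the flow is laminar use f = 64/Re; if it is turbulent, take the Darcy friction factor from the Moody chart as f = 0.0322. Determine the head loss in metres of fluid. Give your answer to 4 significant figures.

h_f ≈ 0.001326 m

Reynolds number Re = ρVD/μ = 1154 · 0.1872 · 0.2644 / 0.00166 = 3.441e+04.
Re > 4000 → turbulent; use the Moody-chart value f = 0.0322.
Darcy-Weisbach: ΔP = f(L/D)(ρV²/2) = 0.0322·(6.094/0.2644)·(1154·0.1872²/2) = 0.0322·23.05·20.22 = 15.01 Pa.
Head loss h_f = ΔP/(ρg) = 15.01/(1154·9.81) = 0.001326 m.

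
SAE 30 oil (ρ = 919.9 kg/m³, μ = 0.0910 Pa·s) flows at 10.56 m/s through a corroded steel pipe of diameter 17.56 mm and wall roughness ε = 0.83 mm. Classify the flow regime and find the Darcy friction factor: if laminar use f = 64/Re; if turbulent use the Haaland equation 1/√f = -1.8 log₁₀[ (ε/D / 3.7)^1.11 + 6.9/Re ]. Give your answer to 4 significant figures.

Re = ρVD/μ = 919.9·10.56·0.01756/0.091 = 1875.
Re < 2300 → laminar, so f = 64/Re = 0.03414 (roughness is irrelevant in laminar flow).

f ≈ 0.03414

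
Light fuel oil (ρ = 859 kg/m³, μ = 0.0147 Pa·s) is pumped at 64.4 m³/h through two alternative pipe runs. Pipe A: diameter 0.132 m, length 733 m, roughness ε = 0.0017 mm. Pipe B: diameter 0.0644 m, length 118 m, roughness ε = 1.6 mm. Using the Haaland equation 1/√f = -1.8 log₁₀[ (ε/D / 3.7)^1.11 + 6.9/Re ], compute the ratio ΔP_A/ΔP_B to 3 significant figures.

Pipe A: V = Q/A = 0.01789/0.01368 = 1.307 m/s; Re = 1.008e+04; ε/D = 1.29e-05; Haaland → f = 0.03083; ΔP_A = f(L/D)(ρV²/2) = 1.256e+05 Pa.
Pipe B: V = Q/A = 0.01789/0.003257 = 5.492 m/s; Re = 2.067e+04; ε/D = 0.0248; Haaland → f = 0.05467; ΔP_B = f(L/D)(ρV²/2) = 1.298e+06 Pa.
ΔP_A/ΔP_B = 1.256e+05/1.298e+06 = 0.0968.

ΔP_A/ΔP_B ≈ 0.0968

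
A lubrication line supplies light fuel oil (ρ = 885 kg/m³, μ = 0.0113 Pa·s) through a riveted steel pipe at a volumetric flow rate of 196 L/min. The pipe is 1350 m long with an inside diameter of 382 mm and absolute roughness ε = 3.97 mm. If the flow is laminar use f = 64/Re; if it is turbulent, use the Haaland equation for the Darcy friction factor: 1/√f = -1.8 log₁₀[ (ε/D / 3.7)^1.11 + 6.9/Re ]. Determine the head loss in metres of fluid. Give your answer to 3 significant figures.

Q = 196 L/min = 196/60000 = 0.003267 m³/s.
Cross-sectional area A = πD²/4 = π(0.382)²/4 = 0.1146 m²; mean velocity V = Q/A = 0.003267/0.1146 = 0.0285 m/s.
Reynolds number Re = ρVD/μ = 885 · 0.0285 · 0.382 / 0.0113 = 852.7.
Re < 2300 → laminar flow, so f = 64/Re = 64/852.7 = 0.07505 (the turbulent correlation is not needed).
Darcy-Weisbach: ΔP = f(L/D)(ρV²/2) = 0.07505·(1350/0.382)·(885·0.0285²/2) = 0.07505·3534·0.3595 = 95.35 Pa.
Head loss h_f = ΔP/(ρg) = 95.35/(885·9.81) = 0.0110 m.

h_f ≈ 0.0110 m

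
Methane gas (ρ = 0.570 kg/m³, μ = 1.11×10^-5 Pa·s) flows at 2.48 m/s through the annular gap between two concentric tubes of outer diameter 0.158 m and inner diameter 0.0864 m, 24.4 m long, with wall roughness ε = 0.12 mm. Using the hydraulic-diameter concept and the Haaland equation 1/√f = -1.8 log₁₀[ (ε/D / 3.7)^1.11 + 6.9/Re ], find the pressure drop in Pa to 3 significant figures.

ΔP ≈ 20.2 Pa

Hydraulic diameter D_h = 4A/P = D_o - D_i = 0.158 - 0.0864 = 0.0716 m.
Re = ρVD_h/μ = 0.57·2.48·0.0716/1.11e-05 = 9118.
ε/D_h = 0.00012/0.0716 = 0.00168; Haaland gives 1/√f = -1.8 log₁₀[0.000194+0.000757] = 5.439, so f = 0.0338.
ΔP = f(L/D_h)(ρV²/2) = 0.0338·24.4/0.0716·1.753 = 20.19 Pa.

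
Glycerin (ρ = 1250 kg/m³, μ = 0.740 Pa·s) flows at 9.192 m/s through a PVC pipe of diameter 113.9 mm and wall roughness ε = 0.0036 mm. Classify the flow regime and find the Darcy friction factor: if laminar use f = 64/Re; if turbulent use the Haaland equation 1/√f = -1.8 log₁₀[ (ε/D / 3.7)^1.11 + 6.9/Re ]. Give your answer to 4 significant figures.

Re = ρVD/μ = 1250·9.192·0.1139/0.74 = 1769.
Re < 2300 → laminar, so f = 64/Re = 0.03619 (roughness is irrelevant in laminar flow).

f ≈ 0.03619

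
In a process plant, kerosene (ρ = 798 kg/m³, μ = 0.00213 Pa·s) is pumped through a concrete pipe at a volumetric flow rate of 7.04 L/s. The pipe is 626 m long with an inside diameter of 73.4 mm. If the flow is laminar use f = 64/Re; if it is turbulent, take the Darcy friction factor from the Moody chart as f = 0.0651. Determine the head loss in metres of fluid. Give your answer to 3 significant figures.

Q = 7.04 L/s = 7.04/1000 = 0.00704 m³/s.
Cross-sectional area A = πD²/4 = π(0.0734)²/4 = 0.004231 m²; mean velocity V = Q/A = 0.00704/0.004231 = 1.664 m/s.
Reynolds number Re = ρVD/μ = 798 · 1.664 · 0.0734 / 0.00213 = 4.575e+04.
Re > 4000 → turbulent; use the Moody-chart value f = 0.0651.
Darcy-Weisbach: ΔP = f(L/D)(ρV²/2) = 0.0651·(626/0.0734)·(798·1.664²/2) = 0.0651·8529·1104 = 6.132e+05 Pa.
Head loss h_f = ΔP/(ρg) = 6.132e+05/(798·9.81) = 78.3 m.

h_f ≈ 78.3 m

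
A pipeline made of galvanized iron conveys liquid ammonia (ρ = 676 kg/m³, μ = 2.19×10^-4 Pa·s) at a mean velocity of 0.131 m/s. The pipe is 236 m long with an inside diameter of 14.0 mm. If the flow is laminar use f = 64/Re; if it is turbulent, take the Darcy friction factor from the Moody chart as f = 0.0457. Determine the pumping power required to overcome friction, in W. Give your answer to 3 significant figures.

Reynolds number Re = ρVD/μ = 676 · 0.131 · 0.014 / 0.000219 = 5661.
Re > 4000 → turbulent; use the Moody-chart value f = 0.0457.
Darcy-Weisbach: ΔP = f(L/D)(ρV²/2) = 0.0457·(236/0.014)·(676·0.131²/2) = 0.0457·1.686e+04·5.8 = 4468 Pa.
Q = V·A = 0.131·0.0001539 = 2.017e-05 m³/s.
Pumping power P = QΔP = 2.017e-05·4468 = 0.09011 W = 0.0901 W.

P ≈ 0.0901 W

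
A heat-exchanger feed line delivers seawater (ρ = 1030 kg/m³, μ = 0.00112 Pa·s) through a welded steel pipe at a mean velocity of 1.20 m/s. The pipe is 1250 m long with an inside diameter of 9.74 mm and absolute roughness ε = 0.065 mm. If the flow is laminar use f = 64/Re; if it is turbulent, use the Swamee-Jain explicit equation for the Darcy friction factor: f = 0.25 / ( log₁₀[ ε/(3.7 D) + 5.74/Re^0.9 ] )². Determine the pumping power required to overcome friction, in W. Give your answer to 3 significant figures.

P ≈ 340 W

Reynolds number Re = ρVD/μ = 1030 · 1.2 · 0.00974 / 0.00112 = 1.075e+04.
Re > 4000 → turbulent. Relative roughness ε/D = 6.5e-05/0.00974 = 0.00667. Swamee-Jain: f = 0.25/(log₁₀[0.00667/3.7 + 5.74/1.075e+04^0.9])² = 0.25/(log₁₀[0.0018 + 0.00135])² = 0.25/(-2.501)² = 0.03997.
Darcy-Weisbach: ΔP = f(L/D)(ρV²/2) = 0.03997·(1250/0.00974)·(1030·1.2²/2) = 0.03997·1.283e+05·741.6 = 3.804e+06 Pa.
Q = V·A = 1.2·7.451e-05 = 8.941e-05 m³/s.
Pumping power P = QΔP = 8.941e-05·3.804e+06 = 340.1 W = 340 W.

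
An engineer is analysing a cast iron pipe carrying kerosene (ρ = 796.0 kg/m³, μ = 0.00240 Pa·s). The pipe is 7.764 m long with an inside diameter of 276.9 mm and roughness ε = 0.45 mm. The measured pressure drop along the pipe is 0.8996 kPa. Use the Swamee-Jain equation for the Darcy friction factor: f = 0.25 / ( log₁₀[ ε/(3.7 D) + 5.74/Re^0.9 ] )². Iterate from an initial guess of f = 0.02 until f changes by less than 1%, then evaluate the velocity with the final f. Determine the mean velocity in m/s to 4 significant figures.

V ≈ 1.850 m/s

Rearranging Darcy-Weisbach: V = √(2·ΔP·D/(f·L·ρ)). With ε/D = 0.00045/0.2769 = 0.00163, iterate starting from f = 0.02:
  f = 0.02 → V = √(2·899.6·0.2769/(0.02·7.764·796)) = 2.008 m/s; Re = ρVD/μ = 1.844e+05; f → 0.02346
  f = 0.02346 → V = 1.854 m/s; Re = 1.702e+05; f → 0.02355
Converged (Δf/f < 1%). With the final f = 0.02355: V = √(2·899.6·0.2769/(0.02355·7.764·796)) = 1.85 m/s.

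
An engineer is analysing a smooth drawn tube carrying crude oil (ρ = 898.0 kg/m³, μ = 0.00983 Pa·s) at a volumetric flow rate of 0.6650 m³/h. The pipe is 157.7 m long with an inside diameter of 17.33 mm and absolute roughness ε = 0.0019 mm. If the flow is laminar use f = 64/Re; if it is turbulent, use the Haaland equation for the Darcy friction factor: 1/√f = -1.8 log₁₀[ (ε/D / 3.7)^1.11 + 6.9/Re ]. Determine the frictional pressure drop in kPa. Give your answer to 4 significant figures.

ΔP ≈ 129.4 kPa

Q = 0.6650 m³/h = 0.6650/3600 = 0.0001847 m³/s.
Cross-sectional area A = πD²/4 = π(0.01733)²/4 = 0.0002359 m²; mean velocity V = Q/A = 0.0001847/0.0002359 = 0.7831 m/s.
Reynolds number Re = ρVD/μ = 898 · 0.7831 · 0.01733 / 0.00983 = 1240.
Re < 2300 → laminar flow, so f = 64/Re = 64/1240 = 0.05162 (the turbulent correlation is not needed).
Darcy-Weisbach: ΔP = f(L/D)(ρV²/2) = 0.05162·(157.7/0.01733)·(898·0.7831²/2) = 0.05162·9100·275.4 = 1.294e+05 Pa.
ΔP = 1.294e+05 Pa = 129.4 kPa.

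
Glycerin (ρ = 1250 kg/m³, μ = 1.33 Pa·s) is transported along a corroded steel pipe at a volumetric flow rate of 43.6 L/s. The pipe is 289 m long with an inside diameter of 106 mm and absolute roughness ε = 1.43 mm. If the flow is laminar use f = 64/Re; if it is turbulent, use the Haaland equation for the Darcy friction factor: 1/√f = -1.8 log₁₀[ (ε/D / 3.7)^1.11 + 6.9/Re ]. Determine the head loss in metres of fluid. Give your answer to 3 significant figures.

Q = 43.6 L/s = 43.6/1000 = 0.0436 m³/s.
Cross-sectional area A = πD²/4 = π(0.106)²/4 = 0.008825 m²; mean velocity V = Q/A = 0.0436/0.008825 = 4.941 m/s.
Reynolds number Re = ρVD/μ = 1250 · 4.941 · 0.106 / 1.33 = 492.2.
Re < 2300 → laminar flow, so f = 64/Re = 64/492.2 = 0.13 (the turbulent correlation is not needed).
Darcy-Weisbach: ΔP = f(L/D)(ρV²/2) = 0.13·(289/0.106)·(1250·4.941²/2) = 0.13·2726·1.526e+04 = 5.408e+06 Pa.
Head loss h_f = ΔP/(ρg) = 5.408e+06/(1250·9.81) = 441 m.

h_f ≈ 441 m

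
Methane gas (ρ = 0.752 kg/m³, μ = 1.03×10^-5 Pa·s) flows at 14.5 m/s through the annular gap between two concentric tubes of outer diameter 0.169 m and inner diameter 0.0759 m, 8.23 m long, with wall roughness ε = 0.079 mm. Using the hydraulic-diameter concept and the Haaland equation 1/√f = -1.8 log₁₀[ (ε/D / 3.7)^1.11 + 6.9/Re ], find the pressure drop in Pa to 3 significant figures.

Hydraulic diameter D_h = 4A/P = D_o - D_i = 0.169 - 0.0759 = 0.0931 m.
Re = ρVD_h/μ = 0.752·14.5·0.0931/1.03e-05 = 9.856e+04.
ε/D_h = 7.9e-05/0.0931 = 0.000849; Haaland gives 1/√f = -1.8 log₁₀[9.12e-05+7e-05] = 6.827, so f = 0.02146.
ΔP = f(L/D_h)(ρV²/2) = 0.02146·8.23/0.0931·79.05 = 150 Pa.

ΔP ≈ 150 Pa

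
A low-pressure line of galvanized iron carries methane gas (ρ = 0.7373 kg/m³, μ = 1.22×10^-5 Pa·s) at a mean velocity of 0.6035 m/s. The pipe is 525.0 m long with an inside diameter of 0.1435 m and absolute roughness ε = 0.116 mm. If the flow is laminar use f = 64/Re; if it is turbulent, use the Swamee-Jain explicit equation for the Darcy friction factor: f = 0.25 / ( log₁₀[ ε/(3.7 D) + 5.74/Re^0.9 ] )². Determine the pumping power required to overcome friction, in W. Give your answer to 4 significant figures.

P ≈ 0.1839 W

Reynolds number Re = ρVD/μ = 0.7373 · 0.6035 · 0.1435 / 1.22e-05 = 5234.
Re > 4000 → turbulent. Relative roughness ε/D = 0.000116/0.1435 = 0.000808. Swamee-Jain: f = 0.25/(log₁₀[0.000808/3.7 + 5.74/5234^0.9])² = 0.25/(log₁₀[0.000218 + 0.00258])² = 0.25/(-2.553)² = 0.03836.
Darcy-Weisbach: ΔP = f(L/D)(ρV²/2) = 0.03836·(525/0.1435)·(0.7373·0.6035²/2) = 0.03836·3659·0.1343 = 18.85 Pa.
Q = V·A = 0.6035·0.01617 = 0.00976 m³/s.
Pumping power P = QΔP = 0.00976·18.85 = 0.18394 W = 0.1839 W.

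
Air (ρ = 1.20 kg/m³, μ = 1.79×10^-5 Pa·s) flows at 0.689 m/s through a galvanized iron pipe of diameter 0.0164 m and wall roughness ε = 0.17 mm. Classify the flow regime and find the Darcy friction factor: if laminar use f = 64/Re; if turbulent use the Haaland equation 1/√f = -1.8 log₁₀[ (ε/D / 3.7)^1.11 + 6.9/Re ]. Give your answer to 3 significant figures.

f ≈ 0.0845

Re = ρVD/μ = 1.2·0.689·0.0164/1.79e-05 = 757.5.
Re < 2300 → laminar, so f = 64/Re = 0.08449 (roughness is irrelevant in laminar flow).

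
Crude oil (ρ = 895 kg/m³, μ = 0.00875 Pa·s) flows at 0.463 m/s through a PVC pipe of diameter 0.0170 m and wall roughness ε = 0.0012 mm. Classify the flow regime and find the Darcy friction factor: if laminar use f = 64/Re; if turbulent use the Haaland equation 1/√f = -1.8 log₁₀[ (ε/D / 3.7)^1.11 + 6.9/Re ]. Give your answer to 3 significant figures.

f ≈ 0.0795

Re = ρVD/μ = 895·0.463·0.017/0.00875 = 805.1.
Re < 2300 → laminar, so f = 64/Re = 0.07949 (roughness is irrelevant in laminar flow).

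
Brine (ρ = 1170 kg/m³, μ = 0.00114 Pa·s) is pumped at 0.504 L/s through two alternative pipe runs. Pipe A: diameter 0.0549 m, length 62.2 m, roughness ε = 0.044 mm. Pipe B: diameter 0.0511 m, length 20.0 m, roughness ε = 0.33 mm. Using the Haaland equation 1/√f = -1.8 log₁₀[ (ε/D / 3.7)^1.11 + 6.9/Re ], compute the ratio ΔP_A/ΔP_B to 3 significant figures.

ΔP_A/ΔP_B ≈ 1.75

Pipe A: V = Q/A = 0.000504/0.002367 = 0.2129 m/s; Re = 1.2e+04; ε/D = 0.000801; Haaland → f = 0.03052; ΔP_A = f(L/D)(ρV²/2) = 917 Pa.
Pipe B: V = Q/A = 0.000504/0.002051 = 0.2458 m/s; Re = 1.289e+04; ε/D = 0.00646; Haaland → f = 0.03792; ΔP_B = f(L/D)(ρV²/2) = 524.4 Pa.
ΔP_A/ΔP_B = 917/524.4 = 1.75.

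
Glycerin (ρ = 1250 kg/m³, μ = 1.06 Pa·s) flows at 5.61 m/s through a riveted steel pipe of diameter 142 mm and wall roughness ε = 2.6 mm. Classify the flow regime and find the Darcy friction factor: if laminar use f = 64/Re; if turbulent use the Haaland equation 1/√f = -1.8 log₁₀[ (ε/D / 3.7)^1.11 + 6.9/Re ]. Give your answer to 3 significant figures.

f ≈ 0.0681

Re = ρVD/μ = 1250·5.61·0.142/1.06 = 939.4.
Re < 2300 → laminar, so f = 64/Re = 0.06813 (roughness is irrelevant in laminar flow).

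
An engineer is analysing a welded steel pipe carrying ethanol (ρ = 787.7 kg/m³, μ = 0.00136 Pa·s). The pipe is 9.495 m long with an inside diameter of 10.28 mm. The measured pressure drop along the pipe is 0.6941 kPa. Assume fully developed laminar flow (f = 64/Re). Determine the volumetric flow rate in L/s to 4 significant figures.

For laminar flow, f = 64/Re with Re = ρVD/μ, so Darcy-Weisbach reduces to ΔP = 32μLV/D². Solving for V: V = ΔP·D²/(32μL) = 694.1·(0.01028)²/(32·0.00136·9.495) = 0.1775 m/s.
Check: Re = ρVD/μ = 787.7·0.1775·0.01028/0.00136 = 1057 < 2300, so the laminar assumption holds.
Q = V·A = 0.1775·(π/4·0.01028²) = 1.473e-05 m³/s = 0.01473 L/s.

Q ≈ 0.01473 L/s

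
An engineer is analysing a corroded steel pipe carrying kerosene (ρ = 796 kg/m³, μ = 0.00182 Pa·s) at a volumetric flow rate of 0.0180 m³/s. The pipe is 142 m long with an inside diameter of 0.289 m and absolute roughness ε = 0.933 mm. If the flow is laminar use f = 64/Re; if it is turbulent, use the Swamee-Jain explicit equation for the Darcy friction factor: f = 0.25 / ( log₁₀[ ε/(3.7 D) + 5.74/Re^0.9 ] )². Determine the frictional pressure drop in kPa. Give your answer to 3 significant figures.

Cross-sectional area A = πD²/4 = π(0.289)²/4 = 0.0656 m²; mean velocity V = Q/A = 0.018/0.0656 = 0.2744 m/s.
Reynolds number Re = ρVD/μ = 796 · 0.2744 · 0.289 / 0.00182 = 3.468e+04.
Re > 4000 → turbulent. Relative roughness ε/D = 0.000933/0.289 = 0.00323. Swamee-Jain: f = 0.25/(log₁₀[0.00323/3.7 + 5.74/3.468e+04^0.9])² = 0.25/(log₁₀[0.000873 + 0.000471])² = 0.25/(-2.872)² = 0.03031.
Darcy-Weisbach: ΔP = f(L/D)(ρV²/2) = 0.03031·(142/0.289)·(796·0.2744²/2) = 0.03031·491.3·29.97 = 446.3 Pa.
ΔP = 446.3 Pa = 0.446 kPa.

ΔP ≈ 0.446 kPa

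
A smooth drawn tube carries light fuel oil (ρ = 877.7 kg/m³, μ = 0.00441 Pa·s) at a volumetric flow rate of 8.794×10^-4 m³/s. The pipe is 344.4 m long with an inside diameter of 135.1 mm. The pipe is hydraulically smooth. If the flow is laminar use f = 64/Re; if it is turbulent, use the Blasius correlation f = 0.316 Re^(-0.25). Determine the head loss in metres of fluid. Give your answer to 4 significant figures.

h_f ≈ 0.01897 m

Cross-sectional area A = πD²/4 = π(0.1351)²/4 = 0.01434 m²; mean velocity V = Q/A = 0.0008794/0.01434 = 0.06135 m/s.
Reynolds number Re = ρVD/μ = 877.7 · 0.06135 · 0.1351 / 0.00441 = 1649.
Re < 2300 → laminar flow, so f = 64/Re = 64/1649 = 0.0388 (the turbulent correlation is not needed).
Darcy-Weisbach: ΔP = f(L/D)(ρV²/2) = 0.0388·(344.4/0.1351)·(877.7·0.06135²/2) = 0.0388·2549·1.652 = 163.4 Pa.
Head loss h_f = ΔP/(ρg) = 163.4/(877.7·9.81) = 0.01897 m.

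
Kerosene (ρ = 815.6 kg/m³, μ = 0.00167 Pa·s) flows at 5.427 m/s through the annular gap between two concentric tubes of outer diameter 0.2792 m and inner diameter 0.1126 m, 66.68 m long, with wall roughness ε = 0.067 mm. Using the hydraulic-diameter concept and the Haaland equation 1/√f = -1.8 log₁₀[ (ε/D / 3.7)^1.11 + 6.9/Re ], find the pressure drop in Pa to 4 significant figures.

ΔP ≈ 81910 Pa

Hydraulic diameter D_h = 4A/P = D_o - D_i = 0.2792 - 0.1126 = 0.1666 m.
Re = ρVD_h/μ = 815.6·5.427·0.1666/0.00167 = 4.416e+05.
ε/D_h = 6.7e-05/0.1666 = 0.000402; Haaland gives 1/√f = -1.8 log₁₀[3.98e-05+1.56e-05] = 7.661, so f = 0.01704.
ΔP = f(L/D_h)(ρV²/2) = 0.01704·66.68/0.1666·1.201e+04 = 8.191e+04 Pa.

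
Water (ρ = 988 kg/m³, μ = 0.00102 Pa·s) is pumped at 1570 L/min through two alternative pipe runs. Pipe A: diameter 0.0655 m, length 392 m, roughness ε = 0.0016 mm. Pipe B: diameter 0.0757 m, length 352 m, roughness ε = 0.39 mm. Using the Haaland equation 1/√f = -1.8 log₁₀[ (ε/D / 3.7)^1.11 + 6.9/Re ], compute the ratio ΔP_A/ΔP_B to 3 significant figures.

Pipe A: V = Q/A = 0.02617/0.00337 = 7.766 m/s; Re = 4.927e+05; ε/D = 2.44e-05; Haaland → f = 0.01339; ΔP_A = f(L/D)(ρV²/2) = 2.387e+06 Pa.
Pipe B: V = Q/A = 0.02617/0.004501 = 5.814 m/s; Re = 4.263e+05; ε/D = 0.00515; Haaland → f = 0.03091; ΔP_B = f(L/D)(ρV²/2) = 2.4e+06 Pa.
ΔP_A/ΔP_B = 2.387e+06/2.4e+06 = 0.995.

ΔP_A/ΔP_B ≈ 0.995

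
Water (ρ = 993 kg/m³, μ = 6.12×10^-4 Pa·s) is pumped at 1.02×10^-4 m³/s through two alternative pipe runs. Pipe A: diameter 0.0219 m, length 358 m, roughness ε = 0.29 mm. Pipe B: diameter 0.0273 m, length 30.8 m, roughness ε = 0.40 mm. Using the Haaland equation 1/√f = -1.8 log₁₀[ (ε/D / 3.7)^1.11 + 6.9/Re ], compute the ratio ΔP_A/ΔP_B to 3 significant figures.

Pipe A: V = Q/A = 0.000102/0.0003767 = 0.2708 m/s; Re = 9622; ε/D = 0.0132; Haaland → f = 0.04644; ΔP_A = f(L/D)(ρV²/2) = 2.764e+04 Pa.
Pipe B: V = Q/A = 0.000102/0.0005853 = 0.1743 m/s; Re = 7719; ε/D = 0.0147; Haaland → f = 0.04876; ΔP_B = f(L/D)(ρV²/2) = 829.4 Pa.
ΔP_A/ΔP_B = 2.764e+04/829.4 = 33.3.

ΔP_A/ΔP_B ≈ 33.3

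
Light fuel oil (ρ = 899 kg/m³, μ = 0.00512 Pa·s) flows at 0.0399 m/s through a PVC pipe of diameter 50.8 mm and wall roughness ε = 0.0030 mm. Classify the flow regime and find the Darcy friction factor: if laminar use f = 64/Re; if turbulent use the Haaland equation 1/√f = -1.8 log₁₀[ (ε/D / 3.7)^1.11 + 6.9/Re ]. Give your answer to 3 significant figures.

f ≈ 0.180

Re = ρVD/μ = 899·0.0399·0.0508/0.00512 = 355.9.
Re < 2300 → laminar, so f = 64/Re = 0.1798 (roughness is irrelevant in laminar flow).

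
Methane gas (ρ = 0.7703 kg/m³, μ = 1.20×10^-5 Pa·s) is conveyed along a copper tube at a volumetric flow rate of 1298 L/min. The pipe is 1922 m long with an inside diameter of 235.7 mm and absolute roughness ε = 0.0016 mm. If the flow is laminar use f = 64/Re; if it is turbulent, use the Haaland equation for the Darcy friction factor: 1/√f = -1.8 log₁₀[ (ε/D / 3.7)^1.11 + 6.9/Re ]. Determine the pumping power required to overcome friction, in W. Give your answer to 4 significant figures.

Q = 1298 L/min = 1298/60000 = 0.02163 m³/s.
Cross-sectional area A = πD²/4 = π(0.2357)²/4 = 0.04363 m²; mean velocity V = Q/A = 0.02163/0.04363 = 0.4958 m/s.
Reynolds number Re = ρVD/μ = 0.7703 · 0.4958 · 0.2357 / 1.2e-05 = 7502.
Re > 4000 → turbulent. Relative roughness ε/D = 1.6e-06/0.2357 = 6.79e-06. Haaland: 1/√f = -1.8 log₁₀[(6.79e-06/3.7)^1.11 + 6.9/7502] = -1.8 log₁₀[4.29e-07 + 0.00092] = 5.465, so f = 0.03348.
Darcy-Weisbach: ΔP = f(L/D)(ρV²/2) = 0.03348·(1922/0.2357)·(0.7703·0.4958²/2) = 0.03348·8154·0.09468 = 25.85 Pa.
Pumping power P = QΔP = 0.02163·25.85 = 0.55924 W = 0.5592 W.

P ≈ 0.5592 W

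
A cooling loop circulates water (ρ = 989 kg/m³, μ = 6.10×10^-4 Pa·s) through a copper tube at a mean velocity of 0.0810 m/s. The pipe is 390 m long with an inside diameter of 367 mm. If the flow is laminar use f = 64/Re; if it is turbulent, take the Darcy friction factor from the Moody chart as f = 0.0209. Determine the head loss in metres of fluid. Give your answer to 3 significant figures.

h_f ≈ 0.00743 m

Reynolds number Re = ρVD/μ = 989 · 0.081 · 0.367 / 0.00061 = 4.82e+04.
Re > 4000 → turbulent; use the Moody-chart value f = 0.0209.
Darcy-Weisbach: ΔP = f(L/D)(ρV²/2) = 0.0209·(390/0.367)·(989·0.081²/2) = 0.0209·1063·3.244 = 72.06 Pa.
Head loss h_f = ΔP/(ρg) = 72.06/(989·9.81) = 0.00743 m.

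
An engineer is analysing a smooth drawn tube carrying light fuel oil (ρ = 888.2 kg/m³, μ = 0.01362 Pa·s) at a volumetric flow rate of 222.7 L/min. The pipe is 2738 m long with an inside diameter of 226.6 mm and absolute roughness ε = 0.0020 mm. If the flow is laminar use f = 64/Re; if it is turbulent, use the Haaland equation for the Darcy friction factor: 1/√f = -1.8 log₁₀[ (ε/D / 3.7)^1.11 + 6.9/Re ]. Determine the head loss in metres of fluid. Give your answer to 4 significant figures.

Q = 222.7 L/min = 222.7/60000 = 0.003712 m³/s.
Cross-sectional area A = πD²/4 = π(0.2266)²/4 = 0.04033 m²; mean velocity V = Q/A = 0.003712/0.04033 = 0.09204 m/s.
Reynolds number Re = ρVD/μ = 888.2 · 0.09204 · 0.2266 / 0.0136 = 1360.
Re < 2300 → laminar flow, so f = 64/Re = 64/1360 = 0.04706 (the turbulent correlation is not needed).
Darcy-Weisbach: ΔP = f(L/D)(ρV²/2) = 0.04706·(2738/0.2266)·(888.2·0.09204²/2) = 0.04706·1.208e+04·3.762 = 2139 Pa.
Head loss h_f = ΔP/(ρg) = 2139/(888.2·9.81) = 0.2455 m.

h_f ≈ 0.2455 m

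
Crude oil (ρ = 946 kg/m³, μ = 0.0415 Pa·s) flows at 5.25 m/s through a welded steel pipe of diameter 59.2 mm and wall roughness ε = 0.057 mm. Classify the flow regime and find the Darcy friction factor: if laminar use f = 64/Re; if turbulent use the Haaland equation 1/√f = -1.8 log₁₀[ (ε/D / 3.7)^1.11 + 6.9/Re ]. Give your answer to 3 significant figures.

f ≈ 0.0351

Re = ρVD/μ = 946·5.25·0.0592/0.0415 = 7085.
Re > 4000 → turbulent. ε/D = 5.7e-05/0.0592 = 0.000963; Haaland: 1/√f = -1.8 log₁₀[0.000105 + 0.000974] = 5.341, so f = 0.03506.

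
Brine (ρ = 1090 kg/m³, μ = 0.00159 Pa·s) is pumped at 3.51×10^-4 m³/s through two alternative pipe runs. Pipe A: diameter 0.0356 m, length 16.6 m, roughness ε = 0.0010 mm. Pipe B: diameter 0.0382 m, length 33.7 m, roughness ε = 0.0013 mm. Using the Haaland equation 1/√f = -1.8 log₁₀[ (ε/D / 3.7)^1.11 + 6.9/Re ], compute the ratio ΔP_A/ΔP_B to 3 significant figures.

Pipe A: V = Q/A = 0.000351/0.0009954 = 0.3526 m/s; Re = 8606; ε/D = 2.81e-05; Haaland → f = 0.03222; ΔP_A = f(L/D)(ρV²/2) = 1018 Pa.
Pipe B: V = Q/A = 0.000351/0.001146 = 0.3063 m/s; Re = 8020; ε/D = 3.4e-05; Haaland → f = 0.03288; ΔP_B = f(L/D)(ρV²/2) = 1483 Pa.
ΔP_A/ΔP_B = 1018/1483 = 0.687.

ΔP_A/ΔP_B ≈ 0.687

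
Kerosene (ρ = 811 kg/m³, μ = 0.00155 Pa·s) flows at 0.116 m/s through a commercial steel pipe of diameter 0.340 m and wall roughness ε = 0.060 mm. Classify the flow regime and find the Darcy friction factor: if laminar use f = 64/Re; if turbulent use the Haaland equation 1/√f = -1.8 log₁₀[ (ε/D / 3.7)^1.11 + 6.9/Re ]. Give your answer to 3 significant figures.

f ≈ 0.0258

Re = ρVD/μ = 811·0.116·0.34/0.00155 = 2.064e+04.
Re > 4000 → turbulent. ε/D = 6e-05/0.34 = 0.000176; Haaland: 1/√f = -1.8 log₁₀[1.6e-05 + 0.000334] = 6.22, so f = 0.02585.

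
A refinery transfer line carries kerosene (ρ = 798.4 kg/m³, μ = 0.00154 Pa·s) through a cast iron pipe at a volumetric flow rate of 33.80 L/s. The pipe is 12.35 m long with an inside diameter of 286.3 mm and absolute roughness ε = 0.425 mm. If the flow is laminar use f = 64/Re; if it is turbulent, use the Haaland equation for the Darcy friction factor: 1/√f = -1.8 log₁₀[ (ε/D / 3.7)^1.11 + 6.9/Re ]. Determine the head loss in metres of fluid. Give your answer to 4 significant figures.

h_f ≈ 0.01453 m

Q = 33.80 L/s = 33.80/1000 = 0.0338 m³/s.
Cross-sectional area A = πD²/4 = π(0.2863)²/4 = 0.06438 m²; mean velocity V = Q/A = 0.0338/0.06438 = 0.525 m/s.
Reynolds number Re = ρVD/μ = 798.4 · 0.525 · 0.2863 / 0.00154 = 7.793e+04.
Re > 4000 → turbulent. Relative roughness ε/D = 0.000425/0.2863 = 0.00148. Haaland: 1/√f = -1.8 log₁₀[(0.00148/3.7)^1.11 + 6.9/7.793e+04] = -1.8 log₁₀[0.00017 + 8.85e-05] = 6.458, so f = 0.02398.
Darcy-Weisbach: ΔP = f(L/D)(ρV²/2) = 0.02398·(12.35/0.2863)·(798.4·0.525²/2) = 0.02398·43.14·110 = 113.8 Pa.
Head loss h_f = ΔP/(ρg) = 113.8/(798.4·9.81) = 0.01453 m.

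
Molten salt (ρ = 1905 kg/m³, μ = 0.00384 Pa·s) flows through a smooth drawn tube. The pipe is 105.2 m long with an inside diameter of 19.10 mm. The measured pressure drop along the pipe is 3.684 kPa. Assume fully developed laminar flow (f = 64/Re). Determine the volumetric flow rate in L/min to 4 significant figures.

Q ≈ 1.787 L/min

For laminar flow, f = 64/Re with Re = ρVD/μ, so Darcy-Weisbach reduces to ΔP = 32μLV/D². Solving for V: V = ΔP·D²/(32μL) = 3684·(0.0191)²/(32·0.00384·105.2) = 0.104 m/s.
Check: Re = ρVD/μ = 1905·0.104·0.0191/0.00384 = 985.1 < 2300, so the laminar assumption holds.
Q = V·A = 0.104·(π/4·0.0191²) = 2.979e-05 m³/s = 1.787 L/min.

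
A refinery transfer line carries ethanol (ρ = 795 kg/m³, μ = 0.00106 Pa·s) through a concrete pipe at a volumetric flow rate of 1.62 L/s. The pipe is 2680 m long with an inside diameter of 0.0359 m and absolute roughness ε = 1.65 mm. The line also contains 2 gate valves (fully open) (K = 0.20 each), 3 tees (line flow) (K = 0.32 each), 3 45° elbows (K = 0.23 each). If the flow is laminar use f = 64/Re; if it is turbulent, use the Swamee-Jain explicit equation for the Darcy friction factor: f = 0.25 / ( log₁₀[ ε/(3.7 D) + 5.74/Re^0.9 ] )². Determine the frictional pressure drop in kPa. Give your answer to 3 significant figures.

ΔP ≈ 5310 kPa

Q = 1.62 L/s = 1.62/1000 = 0.00162 m³/s.
Cross-sectional area A = πD²/4 = π(0.0359)²/4 = 0.001012 m²; mean velocity V = Q/A = 0.00162/0.001012 = 1.6 m/s.
Reynolds number Re = ρVD/μ = 795 · 1.6 · 0.0359 / 0.00106 = 4.309e+04.
Re > 4000 → turbulent. Relative roughness ε/D = 0.00165/0.0359 = 0.046. Swamee-Jain: f = 0.25/(log₁₀[0.046/3.7 + 5.74/4.309e+04^0.9])² = 0.25/(log₁₀[0.0124 + 0.000387])² = 0.25/(-1.892)² = 0.0698.
Total minor-loss coefficient ΣK = 2·0.2 + 3·0.32 + 3·0.23 = 2.05.
ΔP = [f·L/D + ΣK]·(ρV²/2) = [0.0698·2680/0.0359 + 2.05]·(795·1.6²/2) = [5211 + 2.05]·1018 = 5.308e+06 Pa.
ΔP = 5.308e+06 Pa = 5310 kPa.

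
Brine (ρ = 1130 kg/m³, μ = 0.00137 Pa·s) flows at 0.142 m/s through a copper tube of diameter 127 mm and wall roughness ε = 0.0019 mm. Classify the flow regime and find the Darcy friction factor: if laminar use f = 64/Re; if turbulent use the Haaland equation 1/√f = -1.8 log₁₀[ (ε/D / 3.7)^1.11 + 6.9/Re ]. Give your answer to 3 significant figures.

f ≈ 0.0278

Re = ρVD/μ = 1130·0.142·0.127/0.00137 = 1.487e+04.
Re > 4000 → turbulent. ε/D = 1.9e-06/0.127 = 1.5e-05; Haaland: 1/√f = -1.8 log₁₀[1.03e-06 + 0.000464] = 5.999, so f = 0.02779.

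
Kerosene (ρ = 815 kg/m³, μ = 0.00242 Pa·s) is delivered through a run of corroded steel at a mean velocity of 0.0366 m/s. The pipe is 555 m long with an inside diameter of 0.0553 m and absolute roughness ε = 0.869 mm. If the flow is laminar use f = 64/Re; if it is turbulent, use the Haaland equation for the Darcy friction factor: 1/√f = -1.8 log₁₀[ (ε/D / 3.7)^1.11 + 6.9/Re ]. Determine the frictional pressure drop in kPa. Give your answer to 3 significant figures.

Reynolds number Re = ρVD/μ = 815 · 0.0366 · 0.0553 / 0.00242 = 681.6.
Re < 2300 → laminar flow, so f = 64/Re = 64/681.6 = 0.09389 (the turbulent correlation is not needed).
Darcy-Weisbach: ΔP = f(L/D)(ρV²/2) = 0.09389·(555/0.0553)·(815·0.0366²/2) = 0.09389·1.004e+04·0.5459 = 514.4 Pa.
ΔP = 514.4 Pa = 0.514 kPa.

ΔP ≈ 0.514 kPa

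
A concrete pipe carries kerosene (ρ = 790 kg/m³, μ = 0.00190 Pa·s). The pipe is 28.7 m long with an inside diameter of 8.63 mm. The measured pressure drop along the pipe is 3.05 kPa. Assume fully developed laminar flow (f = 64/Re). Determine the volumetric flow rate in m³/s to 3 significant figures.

Q ≈ 7.61×10^-6 m³/s

For laminar flow, f = 64/Re with Re = ρVD/μ, so Darcy-Weisbach reduces to ΔP = 32μLV/D². Solving for V: V = ΔP·D²/(32μL) = 3050·(0.00863)²/(32·0.0019·28.7) = 0.1302 m/s.
Check: Re = ρVD/μ = 790·0.1302·0.00863/0.0019 = 467.1 < 2300, so the laminar assumption holds.
Q = V·A = 0.1302·(π/4·0.00863²) = 7.615e-06 m³/s = 7.61×10^-6 m³/s.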